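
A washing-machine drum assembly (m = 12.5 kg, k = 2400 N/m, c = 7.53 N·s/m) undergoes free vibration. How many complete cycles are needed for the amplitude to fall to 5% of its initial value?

22 cycles

ζ = c/(2√(km)) = 7.53/(2√(2400 × 12.5)) = 7.53/346.4 = 0.02174.
Logarithmic decrement δ = 2πζ/√(1 − ζ²) = 2π × 0.02174/√(1 − 0.000473) = 0.1366.
x_n/x₀ = e^(−nδ) ≤ 0.05; take ln: n ≥ ln(1/0.05)/δ = 2.996/0.1366 = 21.93.
So 22 complete cycles are required.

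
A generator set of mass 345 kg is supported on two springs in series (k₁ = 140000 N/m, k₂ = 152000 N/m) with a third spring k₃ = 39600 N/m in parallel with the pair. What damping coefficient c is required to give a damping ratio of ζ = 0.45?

5610 N·s/m

Series pair: k_s = k₁k₂/(k₁+k₂) = (140000)(152000)/(140000 + 152000) = 72880 N/m. In parallel with k₃: k_eq = 72880 + 39600 = 112500 N/m.
c_c = 2√(k_eq·m) = 2√(112500 × 345) = 12460 N·s/m.
c = ζ·c_c = 0.45 × 12460 = 5606 N·s/m.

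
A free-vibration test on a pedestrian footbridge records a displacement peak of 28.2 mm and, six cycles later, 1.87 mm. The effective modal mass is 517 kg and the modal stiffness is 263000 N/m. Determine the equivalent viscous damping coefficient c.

1670 N·s/m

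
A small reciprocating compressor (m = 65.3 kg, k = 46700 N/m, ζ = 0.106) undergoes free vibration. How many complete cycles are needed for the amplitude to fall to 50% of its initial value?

Logarithmic decrement δ = 2πζ/√(1 − ζ²) = 2π × 0.1060/√(1 − 0.0112) = 0.6698.
x_n/x₀ = e^(−nδ) ≤ 0.5; take ln: n ≥ ln(1/0.5)/δ = 0.6931/0.6698 = 1.035.
So 2 complete cycles are required.

2 cycles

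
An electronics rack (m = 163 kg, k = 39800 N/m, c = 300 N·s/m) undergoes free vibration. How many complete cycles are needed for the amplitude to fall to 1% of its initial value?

ζ = c/(2√(km)) = 300/(2√(39800 × 163)) = 300/5094 = 0.05889.
Logarithmic decrement δ = 2πζ/√(1 − ζ²) = 2π × 0.05889/√(1 − 0.00347) = 0.3707.
x_n/x₀ = e^(−nδ) ≤ 0.01; take ln: n ≥ ln(1/0.01)/δ = 4.605/0.3707 = 12.42.
So 13 complete cycles are required.

13 cycles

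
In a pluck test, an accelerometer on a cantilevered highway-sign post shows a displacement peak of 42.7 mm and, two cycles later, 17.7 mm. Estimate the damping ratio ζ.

0.0699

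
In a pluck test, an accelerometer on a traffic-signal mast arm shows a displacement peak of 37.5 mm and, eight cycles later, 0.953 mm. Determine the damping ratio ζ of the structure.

0.0729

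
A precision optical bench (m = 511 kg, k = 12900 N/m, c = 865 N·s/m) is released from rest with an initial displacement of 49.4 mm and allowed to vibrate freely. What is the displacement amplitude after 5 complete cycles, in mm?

ζ = c/(2√(km)) = 865/(2√(12900 × 511)) = 865/5135 = 0.1685.
Logarithmic decrement δ = 2πζ/√(1 − ζ²) = 2π × 0.1685/√(1 − 0.0284) = 1.074.
After n cycles, x_n/x₀ = e^(−nδ), so x_5 = 49.4 × e^(−5 × 1.074) = 49.4 × 0.004659 = 0.2302 mm.

0.230 mm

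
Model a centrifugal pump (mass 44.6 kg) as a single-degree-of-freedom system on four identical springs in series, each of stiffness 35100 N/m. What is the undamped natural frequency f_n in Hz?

Series springs: 1/k_eq = 4/35100, so k_eq = 35100/4 = 8775 N/m.
ω_n = √(k_eq/m) = √(8775/44.6) = √196.7 = 14.03 rad/s.
f_n = ω_n/(2π) = 14.03/6.283 = 2.232 Hz.

2.23 Hz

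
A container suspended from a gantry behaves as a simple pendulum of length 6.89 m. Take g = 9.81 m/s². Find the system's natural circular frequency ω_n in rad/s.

1.19 rad/s

For a simple pendulum ω_n = √(g/L) = √(9.81/6.89) = √1.424 = 1.193 rad/s.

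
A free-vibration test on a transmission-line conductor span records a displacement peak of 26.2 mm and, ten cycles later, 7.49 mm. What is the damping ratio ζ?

0.0199

Logarithmic decrement δ = (1/n)·ln(x₀/x_n) = (1/10)·ln(26.2/7.49) = (1/10)·ln(3.498) = 0.1252.
ζ = δ/√(4π² + δ²) = 0.1252/√(39.48 + 0.0157) = 0.1252/6.284 = 0.01993.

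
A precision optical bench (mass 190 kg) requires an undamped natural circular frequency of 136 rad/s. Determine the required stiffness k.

3510000 N/m

k = m·ω_n² = 190 × 136.0² = 190 × 18500 = 3514000 N/m.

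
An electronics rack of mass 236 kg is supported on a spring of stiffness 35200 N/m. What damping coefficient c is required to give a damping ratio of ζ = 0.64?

3690 N·s/m

c_c = 2√(k·m) = 2√(35200 × 236) = 5764 N·s/m.
c = ζ·c_c = 0.64 × 5764 = 3689 N·s/m.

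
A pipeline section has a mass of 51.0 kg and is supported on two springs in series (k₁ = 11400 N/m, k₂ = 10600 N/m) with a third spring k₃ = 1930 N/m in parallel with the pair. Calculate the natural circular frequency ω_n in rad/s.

Series pair: k_s = k₁k₂/(k₁+k₂) = (11400)(10600)/(11400 + 10600) = 5493 N/m. In parallel with k₃: k_eq = 5493 + 1930 = 7423 N/m.
ω_n = √(k_eq/m) = √(7423/51.0) = √145.5 = 12.06 rad/s.

12.1 rad/s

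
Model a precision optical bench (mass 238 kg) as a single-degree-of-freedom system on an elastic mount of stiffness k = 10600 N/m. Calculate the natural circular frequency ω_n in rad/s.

6.67 rad/s

ω_n = √(k/m) = √(10600/238) = √44.54 = 6.674 rad/s.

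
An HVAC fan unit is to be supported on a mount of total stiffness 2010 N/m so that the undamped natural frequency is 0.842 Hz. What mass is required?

71.8 kg

ω_n = 2πf_n = 2π × 0.842 = 5.290 rad/s.
m = k/ω_n² = 2010/5.290² = 2010/27.99 = 71.81 kg.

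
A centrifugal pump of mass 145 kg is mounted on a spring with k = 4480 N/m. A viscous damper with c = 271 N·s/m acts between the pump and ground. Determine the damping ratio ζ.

0.168

ω_n = √(k/m) = √(4480/145) = 5.558 rad/s.
Critical damping c_c = 2√(k·m) = 2√(4480 × 145) = 1612 N·s/m, so ζ = c/c_c = 271/1612 = 0.1681.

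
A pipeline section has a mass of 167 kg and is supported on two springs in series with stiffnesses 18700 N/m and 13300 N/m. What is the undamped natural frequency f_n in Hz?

1.09 Hz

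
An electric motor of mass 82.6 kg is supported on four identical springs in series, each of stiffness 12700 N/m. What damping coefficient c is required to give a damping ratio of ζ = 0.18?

Series springs: 1/k_eq = 4/12700, so k_eq = 12700/4 = 3175 N/m.
c_c = 2√(k_eq·m) = 2√(3175 × 82.6) = 1024 N·s/m.
c = ζ·c_c = 0.18 × 1024 = 184.4 N·s/m.

184 N·s/m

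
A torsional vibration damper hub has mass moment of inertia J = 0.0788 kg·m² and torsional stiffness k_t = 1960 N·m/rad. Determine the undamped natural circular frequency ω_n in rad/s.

158 rad/s

ω_n = √(k_t/J) = √(1960/0.0788) = √24870 = 157.7 rad/s.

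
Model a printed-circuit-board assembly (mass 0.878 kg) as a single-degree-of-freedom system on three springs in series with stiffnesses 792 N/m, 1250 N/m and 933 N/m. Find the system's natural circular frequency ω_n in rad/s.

19.1 rad/s

Series springs: 1/k_eq = 1/792 + 1/1250 + 1/933 = 0.003134, so k_eq = 319.0 N/m.
ω_n = √(k_eq/m) = √(319.0/0.878) = √363.4 = 19.06 rad/s.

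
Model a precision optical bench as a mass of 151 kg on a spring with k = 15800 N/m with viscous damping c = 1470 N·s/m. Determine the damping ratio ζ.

0.476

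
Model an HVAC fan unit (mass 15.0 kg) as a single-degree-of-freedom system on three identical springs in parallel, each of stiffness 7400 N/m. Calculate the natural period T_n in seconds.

0.163 s

Parallel springs add: k_eq = 3 × 7400 = 22200 N/m.
ω_n = √(k_eq/m) = √(22200/15.0) = √1480 = 38.47 rad/s.
T_n = 2π/ω_n = 6.283/38.47 = 0.1633 s.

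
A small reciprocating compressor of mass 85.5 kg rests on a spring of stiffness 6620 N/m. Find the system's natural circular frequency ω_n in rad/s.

ω_n = √(k/m) = √(6620/85.5) = √77.43 = 8.799 rad/s.

8.80 rad/s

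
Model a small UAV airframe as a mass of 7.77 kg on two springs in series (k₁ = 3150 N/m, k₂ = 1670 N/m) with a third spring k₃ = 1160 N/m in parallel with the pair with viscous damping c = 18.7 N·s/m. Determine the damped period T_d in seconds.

Series pair: k_s = k₁k₂/(k₁+k₂) = (3150)(1670)/(3150 + 1670) = 1091 N/m. In parallel with k₃: k_eq = 1091 + 1160 = 2251 N/m.
ω_n = √(k_eq/m) = √(2251/7.77) = 17.02 rad/s.
Critical damping c_c = 2√(k_eq·m) = 2√(2251 × 7.77) = 264.5 N·s/m, so ζ = c/c_c = 18.7/264.5 = 0.07069.
ω_d = ω_n√(1 − ζ²) = 17.02 × √(1 − 0.00500) = 16.98 rad/s.
T_d = 2π/ω_d = 0.3700 s.

0.370 s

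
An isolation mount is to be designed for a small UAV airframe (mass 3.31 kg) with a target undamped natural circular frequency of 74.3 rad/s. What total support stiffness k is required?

18300 N/m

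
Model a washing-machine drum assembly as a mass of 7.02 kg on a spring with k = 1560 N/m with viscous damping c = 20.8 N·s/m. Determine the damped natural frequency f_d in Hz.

ω_n = √(k/m) = √(1560/7.02) = 14.91 rad/s.
Critical damping c_c = 2√(k·m) = 2√(1560 × 7.02) = 209.3 N·s/m, so ζ = c/c_c = 20.8/209.3 = 0.09938.
ω_d = ω_n√(1 − ζ²) = 14.91 × √(1 − 0.00988) = 14.83 rad/s.
f_d = ω_d/(2π) = 2.361 Hz.

2.36 Hz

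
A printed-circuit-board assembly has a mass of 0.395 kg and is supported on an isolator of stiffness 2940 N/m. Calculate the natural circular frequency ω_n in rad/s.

ω_n = √(k/m) = √(2940/0.395) = √7443 = 86.27 rad/s.

86.3 rad/s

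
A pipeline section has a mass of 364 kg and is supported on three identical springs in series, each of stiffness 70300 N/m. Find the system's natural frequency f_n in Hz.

1.28 Hz

Series springs: 1/k_eq = 3/70300, so k_eq = 70300/3 = 23430 N/m.
ω_n = √(k_eq/m) = √(23430/364) = √64.38 = 8.024 rad/s.
f_n = ω_n/(2π) = 8.024/6.283 = 1.277 Hz.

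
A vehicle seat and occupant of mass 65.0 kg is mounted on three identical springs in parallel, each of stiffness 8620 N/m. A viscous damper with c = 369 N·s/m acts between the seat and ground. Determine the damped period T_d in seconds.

Parallel springs add: k_eq = 3 × 8620 = 25860 N/m.
ω_n = √(k_eq/m) = √(25860/65.0) = 19.95 rad/s.
Critical damping c_c = 2√(k_eq·m) = 2√(25860 × 65.0) = 2593 N·s/m, so ζ = c/c_c = 369/2593 = 0.1423.
ω_d = ω_n√(1 − ζ²) = 19.95 × √(1 − 0.0203) = 19.74 rad/s.
T_d = 2π/ω_d = 0.3182 s.

0.318 s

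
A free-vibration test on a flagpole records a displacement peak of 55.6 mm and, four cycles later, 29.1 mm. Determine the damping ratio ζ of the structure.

Logarithmic decrement δ = (1/n)·ln(x₀/x_n) = (1/4)·ln(55.6/29.1) = (1/4)·ln(1.911) = 0.1619.
ζ = δ/√(4π² + δ²) = 0.1619/√(39.48 + 0.0262) = 0.1619/6.285 = 0.02575.

0.0258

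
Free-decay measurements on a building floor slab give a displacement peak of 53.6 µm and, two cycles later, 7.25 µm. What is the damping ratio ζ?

Logarithmic decrement δ = (1/n)·ln(x₀/x_n) = (1/2)·ln(53.6/7.25) = (1/2)·ln(7.393) = 1.000.
ζ = δ/√(4π² + δ²) = 1.000/√(39.48 + 1.00) = 1.000/6.362 = 0.1572.

0.157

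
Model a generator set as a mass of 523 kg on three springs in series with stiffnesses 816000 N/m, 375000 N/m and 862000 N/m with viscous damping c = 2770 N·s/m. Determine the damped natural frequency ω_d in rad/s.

19.3 rad/s

Series springs: 1/k_eq = 1/816000 + 1/375000 + 1/862000 = 5.052×10^-6, so k_eq = 197900 N/m.
ω_n = √(k_eq/m) = √(197900/523) = 19.45 rad/s.
Critical damping c_c = 2√(k_eq·m) = 2√(197900 × 523) = 20350 N·s/m, so ζ = c/c_c = 2770/20350 = 0.1361.
ω_d = ω_n√(1 − ζ²) = 19.45 × √(1 − 0.0185) = 19.27 rad/s.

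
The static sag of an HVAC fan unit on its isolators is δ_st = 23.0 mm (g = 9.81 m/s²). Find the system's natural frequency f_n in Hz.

3.29 Hz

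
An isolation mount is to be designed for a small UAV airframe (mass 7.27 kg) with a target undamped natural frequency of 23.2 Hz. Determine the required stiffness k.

ω_n = 2πf_n = 2π × 23.2 = 145.8 rad/s.
k = m·ω_n² = 7.27 × 145.8² = 7.27 × 21250 = 154500 N/m.

154000 N/m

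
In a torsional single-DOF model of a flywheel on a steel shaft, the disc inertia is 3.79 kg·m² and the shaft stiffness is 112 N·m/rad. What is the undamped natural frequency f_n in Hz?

ω_n = √(k_t/J) = √(112/3.79) = √29.55 = 5.436 rad/s.
f_n = ω_n/(2π) = 5.436/6.283 = 0.8652 Hz.

0.865 Hz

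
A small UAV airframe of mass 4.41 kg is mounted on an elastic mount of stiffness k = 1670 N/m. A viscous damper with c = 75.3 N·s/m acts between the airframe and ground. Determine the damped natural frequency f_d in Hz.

2.78 Hz

ω_n = √(k/m) = √(1670/4.41) = 19.46 rad/s.
Critical damping c_c = 2√(k·m) = 2√(1670 × 4.41) = 171.6 N·s/m, so ζ = c/c_c = 75.3/171.6 = 0.4387.
ω_d = ω_n√(1 − ζ²) = 19.46 × √(1 − 0.192) = 17.49 rad/s.
f_d = ω_d/(2π) = 2.783 Hz.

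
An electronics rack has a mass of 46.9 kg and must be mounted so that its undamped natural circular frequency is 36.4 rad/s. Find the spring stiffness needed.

k = m·ω_n² = 46.9 × 36.40² = 46.9 × 1325 = 62140 N/m.

62100 N/m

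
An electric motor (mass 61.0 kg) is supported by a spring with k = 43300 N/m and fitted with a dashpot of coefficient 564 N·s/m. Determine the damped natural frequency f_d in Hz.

4.18 Hz

ω_n = √(k/m) = √(43300/61.0) = 26.64 rad/s.
Critical damping c_c = 2√(k·m) = 2√(43300 × 61.0) = 3250 N·s/m, so ζ = c/c_c = 564/3250 = 0.1735.
ω_d = ω_n√(1 − ζ²) = 26.64 × √(1 − 0.0301) = 26.24 rad/s.
f_d = ω_d/(2π) = 4.176 Hz.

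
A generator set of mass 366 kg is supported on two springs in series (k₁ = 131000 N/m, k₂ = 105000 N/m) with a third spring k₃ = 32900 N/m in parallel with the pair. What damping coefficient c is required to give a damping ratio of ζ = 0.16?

Series pair: k_s = k₁k₂/(k₁+k₂) = (131000)(105000)/(131000 + 105000) = 58280 N/m. In parallel with k₃: k_eq = 58280 + 32900 = 91180 N/m.
c_c = 2√(k_eq·m) = 2√(91180 × 366) = 11550 N·s/m.
c = ζ·c_c = 0.16 × 11550 = 1849 N·s/m.

1850 N·s/m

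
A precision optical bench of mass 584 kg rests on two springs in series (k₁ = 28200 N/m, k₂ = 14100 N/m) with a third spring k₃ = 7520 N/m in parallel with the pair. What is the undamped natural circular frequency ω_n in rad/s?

5.38 rad/s

Series pair: k_s = k₁k₂/(k₁+k₂) = (28200)(14100)/(28200 + 14100) = 9400 N/m. In parallel with k₃: k_eq = 9400 + 7520 = 16920 N/m.
ω_n = √(k_eq/m) = √(16920/584) = √28.97 = 5.383 rad/s.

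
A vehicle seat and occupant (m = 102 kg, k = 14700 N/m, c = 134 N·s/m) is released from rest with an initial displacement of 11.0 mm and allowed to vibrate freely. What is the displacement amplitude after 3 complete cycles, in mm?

3.92 mm

ζ = c/(2√(km)) = 134/(2√(14700 × 102)) = 134/2449 = 0.05472.
Logarithmic decrement δ = 2πζ/√(1 − ζ²) = 2π × 0.05472/√(1 − 0.00299) = 0.3443.
After n cycles, x_n/x₀ = e^(−nδ), so x_3 = 11.0 × e^(−3 × 0.3443) = 11.0 × 0.3560 = 3.916 mm.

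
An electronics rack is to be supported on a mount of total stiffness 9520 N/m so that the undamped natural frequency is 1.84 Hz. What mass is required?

ω_n = 2πf_n = 2π × 1.84 = 11.56 rad/s.
m = k/ω_n² = 9520/11.56² = 9520/133.7 = 71.23 kg.

71.2 kg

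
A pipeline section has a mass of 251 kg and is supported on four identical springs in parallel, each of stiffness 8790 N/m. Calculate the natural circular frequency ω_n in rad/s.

Parallel springs add: k_eq = 4 × 8790 = 35160 N/m.
ω_n = √(k_eq/m) = √(35160/251) = √140.1 = 11.84 rad/s.

11.8 rad/s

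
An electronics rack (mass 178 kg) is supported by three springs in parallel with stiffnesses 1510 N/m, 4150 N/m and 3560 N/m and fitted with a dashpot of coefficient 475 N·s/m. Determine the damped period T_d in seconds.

Parallel springs add: k_eq = 1510 + 4150 + 3560 = 9220 N/m.
ω_n = √(k_eq/m) = √(9220/178) = 7.197 rad/s.
Critical damping c_c = 2√(k_eq·m) = 2√(9220 × 178) = 2562 N·s/m, so ζ = c/c_c = 475/2562 = 0.1854.
ω_d = ω_n√(1 − ζ²) = 7.197 × √(1 − 0.0344) = 7.072 rad/s.
T_d = 2π/ω_d = 0.8884 s.

0.888 s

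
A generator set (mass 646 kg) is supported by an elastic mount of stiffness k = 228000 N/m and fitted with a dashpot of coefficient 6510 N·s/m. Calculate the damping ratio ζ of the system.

0.268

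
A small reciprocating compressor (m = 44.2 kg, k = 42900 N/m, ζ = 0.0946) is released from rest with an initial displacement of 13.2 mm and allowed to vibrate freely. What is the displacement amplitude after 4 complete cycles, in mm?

Logarithmic decrement δ = 2πζ/√(1 − ζ²) = 2π × 0.09460/√(1 − 0.00895) = 0.5971.
After n cycles, x_n/x₀ = e^(−nδ), so x_4 = 13.2 × e^(−4 × 0.5971) = 13.2 × 0.09179 = 1.212 mm.

1.21 mm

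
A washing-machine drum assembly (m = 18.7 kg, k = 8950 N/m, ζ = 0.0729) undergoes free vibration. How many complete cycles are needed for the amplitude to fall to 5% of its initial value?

Logarithmic decrement δ = 2πζ/√(1 − ζ²) = 2π × 0.07290/√(1 − 0.00531) = 0.4593.
x_n/x₀ = e^(−nδ) ≤ 0.05; take ln: n ≥ ln(1/0.05)/δ = 2.996/0.4593 = 6.523.
So 7 complete cycles are required.

7 cycles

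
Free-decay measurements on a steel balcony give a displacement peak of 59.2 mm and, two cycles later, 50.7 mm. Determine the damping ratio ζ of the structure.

Logarithmic decrement δ = (1/n)·ln(x₀/x_n) = (1/2)·ln(59.2/50.7) = (1/2)·ln(1.168) = 0.07750.
ζ = δ/√(4π² + δ²) = 0.07750/√(39.48 + 0.00601) = 0.07750/6.284 = 0.01233.

0.0123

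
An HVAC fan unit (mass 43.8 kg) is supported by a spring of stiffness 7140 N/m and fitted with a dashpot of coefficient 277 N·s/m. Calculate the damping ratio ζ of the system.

ω_n = √(k/m) = √(7140/43.8) = 12.77 rad/s.
Critical damping c_c = 2√(k·m) = 2√(7140 × 43.8) = 1118 N·s/m, so ζ = c/c_c = 277/1118 = 0.2477.

0.248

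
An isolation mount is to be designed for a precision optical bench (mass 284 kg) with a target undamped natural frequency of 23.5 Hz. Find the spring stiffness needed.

6190000 N/m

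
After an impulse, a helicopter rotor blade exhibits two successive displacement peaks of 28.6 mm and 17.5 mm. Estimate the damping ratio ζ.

Logarithmic decrement δ = (1/n)·ln(x₀/x_n) = (1/1)·ln(28.6/17.5) = (1/1)·ln(1.634) = 0.4912.
ζ = δ/√(4π² + δ²) = 0.4912/√(39.48 + 0.241) = 0.4912/6.302 = 0.07794.

0.0779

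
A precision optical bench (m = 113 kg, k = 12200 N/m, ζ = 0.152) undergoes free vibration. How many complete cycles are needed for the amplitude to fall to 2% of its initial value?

Logarithmic decrement δ = 2πζ/√(1 − ζ²) = 2π × 0.1520/√(1 − 0.0231) = 0.9663.
x_n/x₀ = e^(−nδ) ≤ 0.02; take ln: n ≥ ln(1/0.02)/δ = 3.912/0.9663 = 4.049.
So 5 complete cycles are required.

5 cycles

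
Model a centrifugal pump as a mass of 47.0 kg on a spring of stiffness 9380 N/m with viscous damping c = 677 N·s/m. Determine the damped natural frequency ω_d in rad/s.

ω_n = √(k/m) = √(9380/47.0) = 14.13 rad/s.
Critical damping c_c = 2√(k·m) = 2√(9380 × 47.0) = 1328 N·s/m, so ζ = c/c_c = 677/1328 = 0.5098.
ω_d = ω_n√(1 − ζ²) = 14.13 × √(1 − 0.260) = 12.15 rad/s.

12.2 rad/s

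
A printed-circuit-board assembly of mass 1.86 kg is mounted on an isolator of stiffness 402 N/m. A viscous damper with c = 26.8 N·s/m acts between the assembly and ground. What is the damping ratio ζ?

ω_n = √(k/m) = √(402.0/1.86) = 14.70 rad/s.
Critical damping c_c = 2√(k·m) = 2√(402.0 × 1.86) = 54.69 N·s/m, so ζ = c/c_c = 26.8/54.69 = 0.4900.

0.490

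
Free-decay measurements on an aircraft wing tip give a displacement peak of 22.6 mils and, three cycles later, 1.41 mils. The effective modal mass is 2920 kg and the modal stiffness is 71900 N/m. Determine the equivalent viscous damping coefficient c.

Logarithmic decrement δ = (1/n)·ln(x₀/x_n) = (1/3)·ln(22.6/1.41) = (1/3)·ln(16.03) = 0.9248.
ζ = δ/√(4π² + δ²) = 0.9248/√(39.48 + 0.855) = 0.9248/6.351 = 0.1456.
c = ζ · 2√(km) = 0.1456 × 2√(71900 × 2920) = 0.1456 × 28980 = 4220 N·s/m.

4220 N·s/m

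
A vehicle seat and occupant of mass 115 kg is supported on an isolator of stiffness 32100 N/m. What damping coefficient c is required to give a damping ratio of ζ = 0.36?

c_c = 2√(k·m) = 2√(32100 × 115) = 3843 N·s/m.
c = ζ·c_c = 0.36 × 3843 = 1383 N·s/m.

1380 N·s/m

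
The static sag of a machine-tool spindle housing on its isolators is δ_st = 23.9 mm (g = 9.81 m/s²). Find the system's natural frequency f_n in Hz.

ω_n = √(g/δ_st) = √(9.81/0.0239) = √410.5 = 20.26 rad/s.
f_n = ω_n/(2π) = 20.26/6.283 = 3.224 Hz.

3.22 Hz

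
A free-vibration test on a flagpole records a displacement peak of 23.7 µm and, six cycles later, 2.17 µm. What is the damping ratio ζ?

Logarithmic decrement δ = (1/n)·ln(x₀/x_n) = (1/6)·ln(23.7/2.17) = (1/6)·ln(10.92) = 0.3985.
ζ = δ/√(4π² + δ²) = 0.3985/√(39.48 + 0.159) = 0.3985/6.296 = 0.06329.

0.0633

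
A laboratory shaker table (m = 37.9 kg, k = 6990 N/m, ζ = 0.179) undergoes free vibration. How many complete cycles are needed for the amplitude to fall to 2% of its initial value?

4 cycles

Logarithmic decrement δ = 2πζ/√(1 − ζ²) = 2π × 0.1790/√(1 − 0.0320) = 1.143.
x_n/x₀ = e^(−nδ) ≤ 0.02; take ln: n ≥ ln(1/0.02)/δ = 3.912/1.143 = 3.422.
So 4 complete cycles are required.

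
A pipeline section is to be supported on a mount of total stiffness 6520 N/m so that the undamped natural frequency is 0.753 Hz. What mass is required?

291 kg

ω_n = 2πf_n = 2π × 0.753 = 4.731 rad/s.
m = k/ω_n² = 6520/4.731² = 6520/22.38 = 291.3 kg.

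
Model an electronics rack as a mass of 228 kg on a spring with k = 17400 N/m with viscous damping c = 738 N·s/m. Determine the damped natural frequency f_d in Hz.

1.37 Hz

ω_n = √(k/m) = √(17400/228) = 8.736 rad/s.
Critical damping c_c = 2√(k·m) = 2√(17400 × 228) = 3984 N·s/m, so ζ = c/c_c = 738/3984 = 0.1853.
ω_d = ω_n√(1 − ζ²) = 8.736 × √(1 − 0.0343) = 8.585 rad/s.
f_d = ω_d/(2π) = 1.366 Hz.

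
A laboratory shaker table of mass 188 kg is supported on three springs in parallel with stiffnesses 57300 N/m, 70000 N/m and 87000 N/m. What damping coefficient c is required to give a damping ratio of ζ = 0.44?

5590 N·s/m

Parallel springs add: k_eq = 57300 + 70000 + 87000 = 214300 N/m.
c_c = 2√(k_eq·m) = 2√(214300 × 188) = 12690 N·s/m.
c = ζ·c_c = 0.44 × 12690 = 5586 N·s/m.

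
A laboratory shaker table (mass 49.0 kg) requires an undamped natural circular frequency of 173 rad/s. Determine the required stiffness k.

1470000 N/m

k = m·ω_n² = 49.0 × 173.0² = 49.0 × 29930 = 1467000 N/m.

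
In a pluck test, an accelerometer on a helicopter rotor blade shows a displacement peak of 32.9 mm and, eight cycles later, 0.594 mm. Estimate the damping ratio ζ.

Logarithmic decrement δ = (1/n)·ln(x₀/x_n) = (1/8)·ln(32.9/0.594) = (1/8)·ln(55.39) = 0.5018.
ζ = δ/√(4π² + δ²) = 0.5018/√(39.48 + 0.252) = 0.5018/6.303 = 0.07961.

0.0796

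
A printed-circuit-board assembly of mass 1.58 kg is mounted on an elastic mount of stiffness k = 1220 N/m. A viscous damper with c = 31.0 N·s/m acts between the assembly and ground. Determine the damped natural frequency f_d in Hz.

4.14 Hz

ω_n = √(k/m) = √(1220/1.58) = 27.79 rad/s.
Critical damping c_c = 2√(k·m) = 2√(1220 × 1.58) = 87.81 N·s/m, so ζ = c/c_c = 31.0/87.81 = 0.3530.
ω_d = ω_n√(1 − ζ²) = 27.79 × √(1 − 0.125) = 26.00 rad/s.
f_d = ω_d/(2π) = 4.138 Hz.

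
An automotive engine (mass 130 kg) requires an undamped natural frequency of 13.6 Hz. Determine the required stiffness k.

949000 N/m

ω_n = 2πf_n = 2π × 13.6 = 85.45 rad/s.
k = m·ω_n² = 130 × 85.45² = 130 × 7302 = 949300 N/m.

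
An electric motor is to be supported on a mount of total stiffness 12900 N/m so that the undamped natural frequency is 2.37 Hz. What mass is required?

58.2 kg

ω_n = 2πf_n = 2π × 2.37 = 14.89 rad/s.
m = k/ω_n² = 12900/14.89² = 12900/221.7 = 58.17 kg.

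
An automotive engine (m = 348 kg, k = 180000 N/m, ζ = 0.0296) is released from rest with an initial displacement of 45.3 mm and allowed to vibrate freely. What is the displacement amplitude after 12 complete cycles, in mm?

Logarithmic decrement δ = 2πζ/√(1 − ζ²) = 2π × 0.02960/√(1 − 0.000876) = 0.1861.
After n cycles, x_n/x₀ = e^(−nδ), so x_12 = 45.3 × e^(−12 × 0.1861) = 45.3 × 0.1072 = 4.858 mm.

4.86 mm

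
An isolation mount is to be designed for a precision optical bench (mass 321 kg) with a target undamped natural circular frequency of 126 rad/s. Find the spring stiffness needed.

5100000 N/m

k = m·ω_n² = 321 × 126.0² = 321 × 15880 = 5096000 N/m.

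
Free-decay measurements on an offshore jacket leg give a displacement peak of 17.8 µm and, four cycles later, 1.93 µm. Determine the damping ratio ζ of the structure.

0.0881

Logarithmic decrement δ = (1/n)·ln(x₀/x_n) = (1/4)·ln(17.8/1.93) = (1/4)·ln(9.223) = 0.5554.
ζ = δ/√(4π² + δ²) = 0.5554/√(39.48 + 0.308) = 0.5554/6.308 = 0.08805.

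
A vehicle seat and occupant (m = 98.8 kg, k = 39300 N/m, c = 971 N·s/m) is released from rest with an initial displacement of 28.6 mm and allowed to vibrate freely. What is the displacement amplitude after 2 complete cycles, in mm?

1.17 mm

ζ = c/(2√(km)) = 971/(2√(39300 × 98.8)) = 971/3941 = 0.2464.
Logarithmic decrement δ = 2πζ/√(1 − ζ²) = 2π × 0.2464/√(1 − 0.0607) = 1.597.
After n cycles, x_n/x₀ = e^(−nδ), so x_2 = 28.6 × e^(−2 × 1.597) = 28.6 × 0.04098 = 1.172 mm.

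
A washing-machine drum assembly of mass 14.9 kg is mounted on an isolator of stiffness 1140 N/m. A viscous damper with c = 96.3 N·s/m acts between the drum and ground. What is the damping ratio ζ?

0.369

ω_n = √(k/m) = √(1140/14.9) = 8.747 rad/s.
Critical damping c_c = 2√(k·m) = 2√(1140 × 14.9) = 260.7 N·s/m, so ζ = c/c_c = 96.3/260.7 = 0.3694.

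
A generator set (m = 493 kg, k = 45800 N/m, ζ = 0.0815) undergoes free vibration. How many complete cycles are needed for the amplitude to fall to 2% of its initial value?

Logarithmic decrement δ = 2πζ/√(1 − ζ²) = 2π × 0.08150/√(1 − 0.00664) = 0.5138.
x_n/x₀ = e^(−nδ) ≤ 0.02; take ln: n ≥ ln(1/0.02)/δ = 3.912/0.5138 = 7.614.
So 8 complete cycles are required.

8 cycles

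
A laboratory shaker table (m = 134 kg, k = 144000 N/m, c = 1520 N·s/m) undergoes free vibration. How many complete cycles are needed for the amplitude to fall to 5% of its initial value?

ζ = c/(2√(km)) = 1520/(2√(144000 × 134)) = 1520/8785 = 0.1730.
Logarithmic decrement δ = 2πζ/√(1 − ζ²) = 2π × 0.1730/√(1 − 0.0299) = 1.104.
x_n/x₀ = e^(−nδ) ≤ 0.05; take ln: n ≥ ln(1/0.05)/δ = 2.996/1.104 = 2.714.
So 3 complete cycles are required.

3 cycles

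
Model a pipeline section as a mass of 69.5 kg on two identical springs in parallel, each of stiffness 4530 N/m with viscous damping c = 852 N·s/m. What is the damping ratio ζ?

Parallel springs add: k_eq = 2 × 4530 = 9060 N/m.
ω_n = √(k_eq/m) = √(9060/69.5) = 11.42 rad/s.
Critical damping c_c = 2√(k_eq·m) = 2√(9060 × 69.5) = 1587 N·s/m, so ζ = c/c_c = 852/1587 = 0.5369.

0.537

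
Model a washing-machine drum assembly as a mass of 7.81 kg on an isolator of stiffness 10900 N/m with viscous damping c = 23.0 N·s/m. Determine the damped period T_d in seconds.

ω_n = √(k/m) = √(10900/7.81) = 37.36 rad/s.
Critical damping c_c = 2√(k·m) = 2√(10900 × 7.81) = 583.5 N·s/m, so ζ = c/c_c = 23.0/583.5 = 0.03941.
ω_d = ω_n√(1 − ζ²) = 37.36 × √(1 − 0.00155) = 37.33 rad/s.
T_d = 2π/ω_d = 0.1683 s.

0.168 s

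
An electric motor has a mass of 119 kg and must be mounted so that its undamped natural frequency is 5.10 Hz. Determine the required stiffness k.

122000 N/m

ω_n = 2πf_n = 2π × 5.10 = 32.04 rad/s.
k = m·ω_n² = 119 × 32.04² = 119 × 1027 = 122200 N/m.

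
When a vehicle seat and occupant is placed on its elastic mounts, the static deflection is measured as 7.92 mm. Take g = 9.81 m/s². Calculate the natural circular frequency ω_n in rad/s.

ω_n = √(g/δ_st) = √(9.81/0.00792) = √1239 = 35.19 rad/s.

35.2 rad/s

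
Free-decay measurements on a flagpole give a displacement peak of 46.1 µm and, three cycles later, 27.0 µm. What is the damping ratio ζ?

Logarithmic decrement δ = (1/n)·ln(x₀/x_n) = (1/3)·ln(46.1/27.0) = (1/3)·ln(1.707) = 0.1783.
ζ = δ/√(4π² + δ²) = 0.1783/√(39.48 + 0.0318) = 0.1783/6.286 = 0.02837.

0.0284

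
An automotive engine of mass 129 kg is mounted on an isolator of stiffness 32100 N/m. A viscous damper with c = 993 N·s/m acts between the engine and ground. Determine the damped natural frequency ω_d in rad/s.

15.3 rad/s

ω_n = √(k/m) = √(32100/129) = 15.77 rad/s.
Critical damping c_c = 2√(k·m) = 2√(32100 × 129) = 4070 N·s/m, so ζ = c/c_c = 993/4070 = 0.2440.
ω_d = ω_n√(1 − ζ²) = 15.77 × √(1 − 0.0595) = 15.30 rad/s.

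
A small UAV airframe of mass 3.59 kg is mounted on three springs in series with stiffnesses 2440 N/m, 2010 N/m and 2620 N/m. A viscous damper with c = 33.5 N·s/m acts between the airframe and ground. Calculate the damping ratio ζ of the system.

0.317

Series springs: 1/k_eq = 1/2440 + 1/2010 + 1/2620 = 0.001289, so k_eq = 775.8 N/m.
ω_n = √(k_eq/m) = √(775.8/3.59) = 14.70 rad/s.
Critical damping c_c = 2√(k_eq·m) = 2√(775.8 × 3.59) = 105.5 N·s/m, so ζ = c/c_c = 33.5/105.5 = 0.3174.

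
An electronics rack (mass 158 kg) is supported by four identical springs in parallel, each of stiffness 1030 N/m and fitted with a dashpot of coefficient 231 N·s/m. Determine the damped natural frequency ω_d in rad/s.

5.05 rad/s

Parallel springs add: k_eq = 4 × 1030 = 4120 N/m.
ω_n = √(k_eq/m) = √(4120/158) = 5.106 rad/s.
Critical damping c_c = 2√(k_eq·m) = 2√(4120 × 158) = 1614 N·s/m, so ζ = c/c_c = 231/1614 = 0.1432.
ω_d = ω_n√(1 − ζ²) = 5.106 × √(1 − 0.0205) = 5.054 rad/s.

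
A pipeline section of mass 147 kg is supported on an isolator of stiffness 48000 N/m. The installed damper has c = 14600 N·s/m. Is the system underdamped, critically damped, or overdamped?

c_c = 2√(k·m) = 5313 N·s/m; ζ = c/c_c = 14600/5313 = 2.75.
Since ζ > 1 the system is overdamped.

overdamped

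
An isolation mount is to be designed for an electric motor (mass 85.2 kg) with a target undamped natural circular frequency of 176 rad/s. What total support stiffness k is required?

2640000 N/m

k = m·ω_n² = 85.2 × 176.0² = 85.2 × 30980 = 2639000 N/m.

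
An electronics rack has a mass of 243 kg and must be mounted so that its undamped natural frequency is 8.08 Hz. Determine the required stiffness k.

626000 N/m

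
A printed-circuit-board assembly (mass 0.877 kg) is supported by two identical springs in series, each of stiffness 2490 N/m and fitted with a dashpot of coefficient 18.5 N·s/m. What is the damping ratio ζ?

0.280

Series springs: 1/k_eq = 2/2490, so k_eq = 2490/2 = 1245 N/m.
ω_n = √(k_eq/m) = √(1245/0.877) = 37.68 rad/s.
Critical damping c_c = 2√(k_eq·m) = 2√(1245 × 0.877) = 66.09 N·s/m, so ζ = c/c_c = 18.5/66.09 = 0.2799.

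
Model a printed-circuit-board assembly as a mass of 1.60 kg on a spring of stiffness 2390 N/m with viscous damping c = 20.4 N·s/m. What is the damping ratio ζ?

ω_n = √(k/m) = √(2390/1.60) = 38.65 rad/s.
Critical damping c_c = 2√(k·m) = 2√(2390 × 1.60) = 123.7 N·s/m, so ζ = c/c_c = 20.4/123.7 = 0.1649.

0.165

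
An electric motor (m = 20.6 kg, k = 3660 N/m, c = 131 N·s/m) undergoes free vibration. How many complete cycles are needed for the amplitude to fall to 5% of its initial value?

ζ = c/(2√(km)) = 131/(2√(3660 × 20.6)) = 131/549.2 = 0.2385.
Logarithmic decrement δ = 2πζ/√(1 − ζ²) = 2π × 0.2385/√(1 − 0.0569) = 1.543.
x_n/x₀ = e^(−nδ) ≤ 0.05; take ln: n ≥ ln(1/0.05)/δ = 2.996/1.543 = 1.941.
So 2 complete cycles are required.

2 cycles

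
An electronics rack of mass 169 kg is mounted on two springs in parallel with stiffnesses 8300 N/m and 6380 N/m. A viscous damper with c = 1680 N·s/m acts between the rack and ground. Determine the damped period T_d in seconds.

Parallel springs add: k_eq = 8300 + 6380 = 14680 N/m.
ω_n = √(k_eq/m) = √(14680/169) = 9.320 rad/s.
Critical damping c_c = 2√(k_eq·m) = 2√(14680 × 169) = 3150 N·s/m, so ζ = c/c_c = 1680/3150 = 0.5333.
ω_d = ω_n√(1 − ζ²) = 9.320 × √(1 − 0.284) = 7.884 rad/s.
T_d = 2π/ω_d = 0.7969 s.

0.797 s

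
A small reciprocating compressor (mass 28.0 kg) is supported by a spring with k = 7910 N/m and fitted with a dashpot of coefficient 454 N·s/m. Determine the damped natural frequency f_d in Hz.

ω_n = √(k/m) = √(7910/28.0) = 16.81 rad/s.
Critical damping c_c = 2√(k·m) = 2√(7910 × 28.0) = 941.2 N·s/m, so ζ = c/c_c = 454/941.2 = 0.4823.
ω_d = ω_n√(1 − ζ²) = 16.81 × √(1 − 0.233) = 14.72 rad/s.
f_d = ω_d/(2π) = 2.343 Hz.

2.34 Hz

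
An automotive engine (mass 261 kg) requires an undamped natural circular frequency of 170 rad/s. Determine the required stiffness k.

7540000 N/m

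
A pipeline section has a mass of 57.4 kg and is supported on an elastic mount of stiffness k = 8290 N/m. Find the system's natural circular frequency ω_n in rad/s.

12.0 rad/s

ω_n = √(k/m) = √(8290/57.4) = √144.4 = 12.02 rad/s.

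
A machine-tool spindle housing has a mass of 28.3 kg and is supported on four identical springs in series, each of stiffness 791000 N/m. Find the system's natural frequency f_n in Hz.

Series springs: 1/k_eq = 4/791000, so k_eq = 791000/4 = 197800 N/m.
ω_n = √(k_eq/m) = √(197800/28.3) = √6988 = 83.59 rad/s.
f_n = ω_n/(2π) = 83.59/6.283 = 13.30 Hz.

13.3 Hz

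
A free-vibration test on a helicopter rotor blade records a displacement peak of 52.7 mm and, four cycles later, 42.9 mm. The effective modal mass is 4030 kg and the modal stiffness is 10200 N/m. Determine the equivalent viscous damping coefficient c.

105 N·s/m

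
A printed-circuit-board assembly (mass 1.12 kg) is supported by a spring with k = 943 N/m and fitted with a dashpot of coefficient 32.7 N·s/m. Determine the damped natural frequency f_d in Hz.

3.99 Hz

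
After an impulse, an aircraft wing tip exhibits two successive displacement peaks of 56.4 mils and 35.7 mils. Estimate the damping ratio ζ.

Logarithmic decrement δ = (1/n)·ln(x₀/x_n) = (1/1)·ln(56.4/35.7) = (1/1)·ln(1.580) = 0.4573.
ζ = δ/√(4π² + δ²) = 0.4573/√(39.48 + 0.209) = 0.4573/6.300 = 0.07259.

0.0726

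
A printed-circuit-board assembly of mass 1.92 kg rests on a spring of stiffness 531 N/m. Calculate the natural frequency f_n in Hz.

2.65 Hz

ω_n = √(k/m) = √(531.0/1.92) = √276.6 = 16.63 rad/s.
f_n = ω_n/(2π) = 16.63/6.283 = 2.647 Hz.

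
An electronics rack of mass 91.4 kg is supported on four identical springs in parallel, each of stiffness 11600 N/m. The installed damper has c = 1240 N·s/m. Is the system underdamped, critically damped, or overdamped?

underdamped

Parallel springs add: k_eq = 4 × 11600 = 46400 N/m.
c_c = 2√(k_eq·m) = 4119 N·s/m; ζ = c/c_c = 1240/4119 = 0.301.
Since ζ < 1 the system is underdamped.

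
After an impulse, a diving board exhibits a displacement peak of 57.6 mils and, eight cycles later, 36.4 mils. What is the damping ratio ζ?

Logarithmic decrement δ = (1/n)·ln(x₀/x_n) = (1/8)·ln(57.6/36.4) = (1/8)·ln(1.582) = 0.05737.
ζ = δ/√(4π² + δ²) = 0.05737/√(39.48 + 0.00329) = 0.05737/6.283 = 0.009130.

0.00913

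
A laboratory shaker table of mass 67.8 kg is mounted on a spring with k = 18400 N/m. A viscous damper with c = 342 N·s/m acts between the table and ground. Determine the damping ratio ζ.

ω_n = √(k/m) = √(18400/67.8) = 16.47 rad/s.
Critical damping c_c = 2√(k·m) = 2√(18400 × 67.8) = 2234 N·s/m, so ζ = c/c_c = 342/2234 = 0.1531.

0.153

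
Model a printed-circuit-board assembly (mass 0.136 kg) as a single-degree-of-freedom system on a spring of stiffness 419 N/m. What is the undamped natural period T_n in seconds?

ω_n = √(k/m) = √(419.0/0.136) = √3081 = 55.51 rad/s.
T_n = 2π/ω_n = 6.283/55.51 = 0.1132 s.

0.113 s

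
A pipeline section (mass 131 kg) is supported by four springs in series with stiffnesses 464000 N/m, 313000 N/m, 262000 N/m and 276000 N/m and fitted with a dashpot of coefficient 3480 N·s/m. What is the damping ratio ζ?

0.544

Series springs: 1/k_eq = 1/464000 + 1/313000 + 1/262000 + 1/276000 = 1.279×10^-5, so k_eq = 78190 N/m.
ω_n = √(k_eq/m) = √(78190/131) = 24.43 rad/s.
Critical damping c_c = 2√(k_eq·m) = 2√(78190 × 131) = 6401 N·s/m, so ζ = c/c_c = 3480/6401 = 0.5437.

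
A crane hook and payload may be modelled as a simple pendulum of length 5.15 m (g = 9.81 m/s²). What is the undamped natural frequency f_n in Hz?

For a simple pendulum ω_n = √(g/L) = √(9.81/5.15) = √1.905 = 1.380 rad/s.
f_n = ω_n/(2π) = 1.380/6.283 = 0.2197 Hz.

0.220 Hz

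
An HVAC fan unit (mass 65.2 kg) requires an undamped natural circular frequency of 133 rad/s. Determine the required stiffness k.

k = m·ω_n² = 65.2 × 133.0² = 65.2 × 17690 = 1153000 N/m.

1150000 N/m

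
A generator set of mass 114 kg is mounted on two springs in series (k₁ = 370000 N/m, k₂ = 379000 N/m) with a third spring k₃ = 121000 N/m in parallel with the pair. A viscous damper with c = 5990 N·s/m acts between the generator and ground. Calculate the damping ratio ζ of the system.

0.505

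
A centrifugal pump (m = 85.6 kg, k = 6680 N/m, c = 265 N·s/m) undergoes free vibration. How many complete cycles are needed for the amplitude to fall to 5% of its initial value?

ζ = c/(2√(km)) = 265/(2√(6680 × 85.6)) = 265/1512 = 0.1752.
Logarithmic decrement δ = 2πζ/√(1 − ζ²) = 2π × 0.1752/√(1 − 0.0307) = 1.118.
x_n/x₀ = e^(−nδ) ≤ 0.05; take ln: n ≥ ln(1/0.05)/δ = 2.996/1.118 = 2.679.
So 3 complete cycles are required.

3 cycles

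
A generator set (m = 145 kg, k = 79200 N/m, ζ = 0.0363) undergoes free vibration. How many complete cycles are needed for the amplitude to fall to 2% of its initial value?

Logarithmic decrement δ = 2πζ/√(1 − ζ²) = 2π × 0.03630/√(1 − 0.00132) = 0.2282.
x_n/x₀ = e^(−nδ) ≤ 0.02; take ln: n ≥ ln(1/0.02)/δ = 3.912/0.2282 = 17.14.
So 18 complete cycles are required.

18 cycles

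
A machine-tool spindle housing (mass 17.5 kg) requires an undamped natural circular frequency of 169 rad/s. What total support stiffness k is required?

500000 N/m

k = m·ω_n² = 17.5 × 169.0² = 17.5 × 28560 = 499800 N/m.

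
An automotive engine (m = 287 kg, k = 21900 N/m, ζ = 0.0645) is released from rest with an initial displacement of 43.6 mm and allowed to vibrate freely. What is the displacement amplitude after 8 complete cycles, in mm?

1.69 mm

Logarithmic decrement δ = 2πζ/√(1 − ζ²) = 2π × 0.06450/√(1 − 0.00416) = 0.4061.
After n cycles, x_n/x₀ = e^(−nδ), so x_8 = 43.6 × e^(−8 × 0.4061) = 43.6 × 0.03882 = 1.692 mm.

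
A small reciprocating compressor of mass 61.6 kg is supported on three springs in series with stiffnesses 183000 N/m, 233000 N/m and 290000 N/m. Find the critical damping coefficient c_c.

Series springs: 1/k_eq = 1/183000 + 1/233000 + 1/290000 = 1.320×10^-5, so k_eq = 75730 N/m.
c_c = 2√(k_eq·m) = 2√(75730 × 61.6) = 2 × 2160 = 4320 N·s/m.

4320 N·s/m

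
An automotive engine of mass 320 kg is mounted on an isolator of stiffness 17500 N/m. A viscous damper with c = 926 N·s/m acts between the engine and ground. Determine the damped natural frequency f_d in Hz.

ω_n = √(k/m) = √(17500/320) = 7.395 rad/s.
Critical damping c_c = 2√(k·m) = 2√(17500 × 320) = 4733 N·s/m, so ζ = c/c_c = 926/4733 = 0.1957.
ω_d = ω_n√(1 − ζ²) = 7.395 × √(1 − 0.0383) = 7.252 rad/s.
f_d = ω_d/(2π) = 1.154 Hz.

1.15 Hz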